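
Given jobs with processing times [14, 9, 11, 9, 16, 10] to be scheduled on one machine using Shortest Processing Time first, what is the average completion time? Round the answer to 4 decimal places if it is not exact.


Sort jobs by processing time (SPT order): [9, 9, 10, 11, 14, 16]
Compute completion times sequentially:
  Job 1: processing = 9, completes at 9
  Job 2: processing = 9, completes at 18
  Job 3: processing = 10, completes at 28
  Job 4: processing = 11, completes at 39
  Job 5: processing = 14, completes at 53
  Job 6: processing = 16, completes at 69
Sum of completion times = 216
Average completion time = 216/6 = 36.0

36.0


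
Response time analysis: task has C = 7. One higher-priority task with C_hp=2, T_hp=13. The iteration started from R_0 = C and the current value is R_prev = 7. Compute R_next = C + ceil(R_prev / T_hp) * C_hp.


R_next = C + ceil(R_prev / T_hp) * C_hp
ceil(7 / 13) = ceil(0.5385) = 1
Interference = 1 * 2 = 2
R_next = 7 + 2 = 9

9


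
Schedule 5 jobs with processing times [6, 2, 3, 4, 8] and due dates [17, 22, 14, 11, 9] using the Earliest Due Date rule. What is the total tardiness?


Sort by due date (EDD order): [(8, 9), (4, 11), (3, 14), (6, 17), (2, 22)]
Compute completion times and tardiness:
  Job 1: p=8, d=9, C=8, tardiness=max(0,8-9)=0
  Job 2: p=4, d=11, C=12, tardiness=max(0,12-11)=1
  Job 3: p=3, d=14, C=15, tardiness=max(0,15-14)=1
  Job 4: p=6, d=17, C=21, tardiness=max(0,21-17)=4
  Job 5: p=2, d=22, C=23, tardiness=max(0,23-22)=1
Total tardiness = 7

7


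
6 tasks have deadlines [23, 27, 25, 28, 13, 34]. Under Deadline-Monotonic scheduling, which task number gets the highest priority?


Sort tasks by relative deadline (ascending):
  Task 5: deadline = 13
  Task 1: deadline = 23
  Task 3: deadline = 25
  Task 2: deadline = 27
  Task 4: deadline = 28
  Task 6: deadline = 34
Priority order (highest first): [5, 1, 3, 2, 4, 6]
Highest priority task = 5

5


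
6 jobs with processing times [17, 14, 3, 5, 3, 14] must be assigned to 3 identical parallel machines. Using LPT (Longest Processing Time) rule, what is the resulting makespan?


Sort jobs in decreasing order (LPT): [17, 14, 14, 5, 3, 3]
Assign each job to the least loaded machine:
  Machine 1: jobs [17, 3], load = 20
  Machine 2: jobs [14, 5], load = 19
  Machine 3: jobs [14, 3], load = 17
Makespan = max load = 20

20


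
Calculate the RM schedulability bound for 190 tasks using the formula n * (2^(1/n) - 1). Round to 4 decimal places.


Compute 2^(1/190) = 1.0036548056
Subtract 1: 1.0036548056 - 1 = 0.0036548056
Multiply by n: 190 * 0.0036548056 = 0.6944130640
Round to 4 dp: 0.6944

0.6944


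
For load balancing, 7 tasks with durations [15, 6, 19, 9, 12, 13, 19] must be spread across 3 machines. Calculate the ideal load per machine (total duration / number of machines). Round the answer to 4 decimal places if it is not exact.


Total processing time = 15 + 6 + 19 + 9 + 12 + 13 + 19 = 93
Number of machines = 3
Ideal balanced load = 93 / 3 = 31.0

31.0


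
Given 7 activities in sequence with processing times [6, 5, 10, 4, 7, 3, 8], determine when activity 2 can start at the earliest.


Activity 2 starts after activities 1 through 1 complete.
Predecessor durations: [6]
ES = 6 = 6

6


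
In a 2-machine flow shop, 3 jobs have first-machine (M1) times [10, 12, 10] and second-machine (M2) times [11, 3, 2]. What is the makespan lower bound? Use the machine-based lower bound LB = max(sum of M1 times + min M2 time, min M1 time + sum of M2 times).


LB1 = sum(M1 times) + min(M2 times) = 32 + 2 = 34
LB2 = min(M1 times) + sum(M2 times) = 10 + 16 = 26
Lower bound = max(LB1, LB2) = max(34, 26) = 34

34


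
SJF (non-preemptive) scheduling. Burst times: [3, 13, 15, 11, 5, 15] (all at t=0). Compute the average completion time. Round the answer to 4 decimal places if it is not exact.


SJF order (ascending): [3, 5, 11, 13, 15, 15]
Completion times:
  Job 1: burst=3, C=3
  Job 2: burst=5, C=8
  Job 3: burst=11, C=19
  Job 4: burst=13, C=32
  Job 5: burst=15, C=47
  Job 6: burst=15, C=62
Average completion = 171/6 = 28.5

28.5


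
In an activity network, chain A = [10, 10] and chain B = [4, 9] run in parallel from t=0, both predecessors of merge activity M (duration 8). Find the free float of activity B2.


ES(B2) = sum of predecessors on chain B = 4
EF(B2) = ES + duration = 4 + 9 = 13
Successor of B2 is M. ES(M) = max(sum(A), sum(B)) = max(20, 13) = 20
Free float = ES(successor) - EF(current) = 20 - 13 = 7

7


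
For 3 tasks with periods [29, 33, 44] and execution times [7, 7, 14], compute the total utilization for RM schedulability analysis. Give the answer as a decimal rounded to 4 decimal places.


Compute individual utilizations (exact fractions):
  Task 1: C/T = 7/29 (approx. 0.2414)
  Task 2: C/T = 7/33 (approx. 0.2121)
  Task 3: C/T = 14/44 = 7/22 (approx. 0.3182)
Total utilization U = 7/29 + 7/33 + 7/22 = 1477/1914
Rounded to 4 decimal places: U = 0.7717
RM (Liu & Layland) bound for 3 tasks = 0.779763; compare with U = 1477/1914 (approx. 0.771682)
U <= bound, so schedulable by RM sufficient condition.

0.7717


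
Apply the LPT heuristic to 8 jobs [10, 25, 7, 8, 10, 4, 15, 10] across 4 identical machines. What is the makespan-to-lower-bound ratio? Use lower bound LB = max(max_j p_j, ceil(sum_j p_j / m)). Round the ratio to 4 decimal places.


LPT order: [25, 15, 10, 10, 10, 8, 7, 4]
Machine loads after assignment: [25, 22, 20, 22]
LPT makespan = 25
Lower bound = max(max_job, ceil(total/4)) = max(25, 23) = 25
Ratio = 25 / 25 = 1.0

1.0


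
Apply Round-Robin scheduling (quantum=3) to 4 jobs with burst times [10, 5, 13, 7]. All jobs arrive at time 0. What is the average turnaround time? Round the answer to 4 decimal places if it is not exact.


Time quantum = 3
Execution trace:
  J1 runs 3 units, time = 3
  J2 runs 3 units, time = 6
  J3 runs 3 units, time = 9
  J4 runs 3 units, time = 12
  J1 runs 3 units, time = 15
  J2 runs 2 units, time = 17
  J3 runs 3 units, time = 20
  J4 runs 3 units, time = 23
  J1 runs 3 units, time = 26
  J3 runs 3 units, time = 29
  J4 runs 1 units, time = 30
  J1 runs 1 units, time = 31
  J3 runs 3 units, time = 34
  J3 runs 1 units, time = 35
Finish times: [31, 17, 35, 30]
Average turnaround = 113/4 = 28.25

28.25


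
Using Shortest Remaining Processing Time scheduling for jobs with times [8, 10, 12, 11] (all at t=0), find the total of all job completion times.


Since all jobs arrive at t=0, SRPT equals SPT ordering.
SPT order: [8, 10, 11, 12]
Completion times:
  Job 1: p=8, C=8
  Job 2: p=10, C=18
  Job 3: p=11, C=29
  Job 4: p=12, C=41
Total completion time = 8 + 18 + 29 + 41 = 96

96


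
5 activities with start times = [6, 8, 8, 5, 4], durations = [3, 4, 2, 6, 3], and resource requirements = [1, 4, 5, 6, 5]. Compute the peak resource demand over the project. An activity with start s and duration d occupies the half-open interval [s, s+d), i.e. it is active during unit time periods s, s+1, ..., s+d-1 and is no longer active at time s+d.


Each activity i is active on [start_i, start_i + duration_i).
Compute total resource usage per time slot:
  t=0: active resources = [], total = 0
  t=1: active resources = [], total = 0
  t=2: active resources = [], total = 0
  t=3: active resources = [], total = 0
  t=4: active resources = [5], total = 5
  t=5: active resources = [6, 5], total = 11
  t=6: active resources = [1, 6, 5], total = 12
  t=7: active resources = [1, 6], total = 7
  t=8: active resources = [1, 4, 5, 6], total = 16
  t=9: active resources = [4, 5, 6], total = 15
  t=10: active resources = [4, 6], total = 10
  t=11: active resources = [4], total = 4
Peak resource demand = 16

16


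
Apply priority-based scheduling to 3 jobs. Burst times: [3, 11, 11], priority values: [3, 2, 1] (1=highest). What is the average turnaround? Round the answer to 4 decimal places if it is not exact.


Sort by priority (ascending = highest first):
Order: [(1, 11), (2, 11), (3, 3)]
Completion times:
  Priority 1, burst=11, C=11
  Priority 2, burst=11, C=22
  Priority 3, burst=3, C=25
Average turnaround = 58/3 = 19.3333

19.3333


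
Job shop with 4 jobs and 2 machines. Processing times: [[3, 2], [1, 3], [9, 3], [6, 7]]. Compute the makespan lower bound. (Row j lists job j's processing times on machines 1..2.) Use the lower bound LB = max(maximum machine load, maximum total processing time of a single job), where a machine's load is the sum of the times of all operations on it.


Machine loads:
  Machine 1: 3 + 1 + 9 + 6 = 19
  Machine 2: 2 + 3 + 3 + 7 = 15
Max machine load = 19
Job totals:
  Job 1: 5
  Job 2: 4
  Job 3: 12
  Job 4: 13
Max job total = 13
Lower bound = max(19, 13) = 19

19


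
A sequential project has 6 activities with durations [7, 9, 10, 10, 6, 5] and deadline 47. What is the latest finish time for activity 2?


LF(activity 2) = deadline - sum of successor durations
Successors: activities 3 through 6 with durations [10, 10, 6, 5]
Sum of successor durations = 31
LF = 47 - 31 = 16

16


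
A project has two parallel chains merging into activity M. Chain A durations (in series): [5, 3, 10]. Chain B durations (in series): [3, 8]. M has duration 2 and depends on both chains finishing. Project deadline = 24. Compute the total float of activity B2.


Forward pass: ES(B2) = sum of predecessors on chain B = 3
EF = ES + duration = 3 + 8 = 11
Backward pass: LF(M) = deadline = 24; LS(M) = 24 - 2 = 22
LF(B2) = LS(M) - sum(successors on chain B) = 22 - 0 = 22
LS = LF - duration = 22 - 8 = 14
Total float = LS - ES = 14 - 3 = 11

11


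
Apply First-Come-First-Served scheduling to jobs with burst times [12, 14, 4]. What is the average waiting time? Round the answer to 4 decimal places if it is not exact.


FCFS order (as given): [12, 14, 4]
Waiting times:
  Job 1: wait = 0
  Job 2: wait = 12
  Job 3: wait = 26
Sum of waiting times = 38
Average waiting time = 38/3 = 12.6667

12.6667


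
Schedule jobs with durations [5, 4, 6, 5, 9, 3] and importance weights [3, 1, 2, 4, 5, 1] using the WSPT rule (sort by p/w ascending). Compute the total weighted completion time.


Compute p/w ratios and sort ascending (WSPT): [(5, 4), (5, 3), (9, 5), (6, 2), (3, 1), (4, 1)]
Compute weighted completion times:
  Job (p=5,w=4): C=5, w*C=4*5=20
  Job (p=5,w=3): C=10, w*C=3*10=30
  Job (p=9,w=5): C=19, w*C=5*19=95
  Job (p=6,w=2): C=25, w*C=2*25=50
  Job (p=3,w=1): C=28, w*C=1*28=28
  Job (p=4,w=1): C=32, w*C=1*32=32
Total weighted completion time = 255

255


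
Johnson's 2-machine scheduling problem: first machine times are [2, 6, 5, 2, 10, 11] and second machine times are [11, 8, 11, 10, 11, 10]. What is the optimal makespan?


Apply Johnson's rule:
  Group 1 (a <= b): [(1, 2, 11), (4, 2, 10), (3, 5, 11), (2, 6, 8), (5, 10, 11)]
  Group 2 (a > b): [(6, 11, 10)]
Optimal job order: [1, 4, 3, 2, 5, 6]
Schedule:
  Job 1: M1 done at 2, M2 done at 13
  Job 4: M1 done at 4, M2 done at 23
  Job 3: M1 done at 9, M2 done at 34
  Job 2: M1 done at 15, M2 done at 42
  Job 5: M1 done at 25, M2 done at 53
  Job 6: M1 done at 36, M2 done at 63
Makespan = 63

63


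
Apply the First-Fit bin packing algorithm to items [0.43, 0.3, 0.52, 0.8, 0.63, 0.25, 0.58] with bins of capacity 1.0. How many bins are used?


Place items sequentially using First-Fit:
  Item 0.43 -> new Bin 1
  Item 0.3 -> Bin 1 (now 0.73)
  Item 0.52 -> new Bin 2
  Item 0.8 -> new Bin 3
  Item 0.63 -> new Bin 4
  Item 0.25 -> Bin 1 (now 0.98)
  Item 0.58 -> new Bin 5
Total bins used = 5

5


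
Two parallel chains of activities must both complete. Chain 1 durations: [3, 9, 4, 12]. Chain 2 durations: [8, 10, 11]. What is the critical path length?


Path A total = 3 + 9 + 4 + 12 = 28
Path B total = 8 + 10 + 11 = 29
Critical path = longest path = max(28, 29) = 29

29


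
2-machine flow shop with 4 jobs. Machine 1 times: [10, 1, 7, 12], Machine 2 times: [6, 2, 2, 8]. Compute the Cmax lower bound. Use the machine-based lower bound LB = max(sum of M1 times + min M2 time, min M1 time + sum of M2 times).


LB1 = sum(M1 times) + min(M2 times) = 30 + 2 = 32
LB2 = min(M1 times) + sum(M2 times) = 1 + 18 = 19
Lower bound = max(LB1, LB2) = max(32, 19) = 32

32


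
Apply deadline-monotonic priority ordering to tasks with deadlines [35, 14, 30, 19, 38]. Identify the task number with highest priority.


Sort tasks by relative deadline (ascending):
  Task 2: deadline = 14
  Task 4: deadline = 19
  Task 3: deadline = 30
  Task 1: deadline = 35
  Task 5: deadline = 38
Priority order (highest first): [2, 4, 3, 1, 5]
Highest priority task = 2

2


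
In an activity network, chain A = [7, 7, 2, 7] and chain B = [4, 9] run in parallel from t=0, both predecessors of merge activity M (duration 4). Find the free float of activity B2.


ES(B2) = sum of predecessors on chain B = 4
EF(B2) = ES + duration = 4 + 9 = 13
Successor of B2 is M. ES(M) = max(sum(A), sum(B)) = max(23, 13) = 23
Free float = ES(successor) - EF(current) = 23 - 13 = 10

10


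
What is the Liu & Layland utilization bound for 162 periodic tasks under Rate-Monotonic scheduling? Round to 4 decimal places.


Compute 2^(1/162) = 1.0042878529
Subtract 1: 1.0042878529 - 1 = 0.0042878529
Multiply by n: 162 * 0.0042878529 = 0.6946321698
Round to 4 dp: 0.6946

0.6946


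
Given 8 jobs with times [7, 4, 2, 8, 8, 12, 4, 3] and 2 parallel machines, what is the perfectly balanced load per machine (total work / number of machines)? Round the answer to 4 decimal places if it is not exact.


Total processing time = 7 + 4 + 2 + 8 + 8 + 12 + 4 + 3 = 48
Number of machines = 2
Ideal balanced load = 48 / 2 = 24.0

24.0


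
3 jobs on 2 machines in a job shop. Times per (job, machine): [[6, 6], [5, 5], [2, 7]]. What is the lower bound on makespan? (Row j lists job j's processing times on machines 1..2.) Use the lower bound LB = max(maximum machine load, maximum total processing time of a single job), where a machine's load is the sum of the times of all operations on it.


Machine loads:
  Machine 1: 6 + 5 + 2 = 13
  Machine 2: 6 + 5 + 7 = 18
Max machine load = 18
Job totals:
  Job 1: 12
  Job 2: 10
  Job 3: 9
Max job total = 12
Lower bound = max(18, 12) = 18

18


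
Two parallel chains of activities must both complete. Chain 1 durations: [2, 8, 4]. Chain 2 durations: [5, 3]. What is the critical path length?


Path A total = 2 + 8 + 4 = 14
Path B total = 5 + 3 = 8
Critical path = longest path = max(14, 8) = 14

14


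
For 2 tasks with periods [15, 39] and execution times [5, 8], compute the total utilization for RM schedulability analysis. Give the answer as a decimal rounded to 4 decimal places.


Compute individual utilizations (exact fractions):
  Task 1: C/T = 5/15 = 1/3 (approx. 0.3333)
  Task 2: C/T = 8/39 (approx. 0.2051)
Total utilization U = 1/3 + 8/39 = 7/13
Rounded to 4 decimal places: U = 0.5385
RM (Liu & Layland) bound for 2 tasks = 0.828427; compare with U = 7/13 (approx. 0.538462)
U <= bound, so schedulable by RM sufficient condition.

0.5385


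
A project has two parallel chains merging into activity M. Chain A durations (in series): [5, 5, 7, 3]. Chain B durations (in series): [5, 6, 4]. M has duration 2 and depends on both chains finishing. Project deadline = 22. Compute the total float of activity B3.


Forward pass: ES(B3) = sum of predecessors on chain B = 11
EF = ES + duration = 11 + 4 = 15
Backward pass: LF(M) = deadline = 22; LS(M) = 22 - 2 = 20
LF(B3) = LS(M) - sum(successors on chain B) = 20 - 0 = 20
LS = LF - duration = 20 - 4 = 16
Total float = LS - ES = 16 - 11 = 5

5


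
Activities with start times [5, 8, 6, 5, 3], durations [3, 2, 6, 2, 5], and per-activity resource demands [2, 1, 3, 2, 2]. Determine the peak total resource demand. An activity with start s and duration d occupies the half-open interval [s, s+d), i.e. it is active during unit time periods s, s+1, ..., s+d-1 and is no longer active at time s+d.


Each activity i is active on [start_i, start_i + duration_i).
Compute total resource usage per time slot:
  t=0: active resources = [], total = 0
  t=1: active resources = [], total = 0
  t=2: active resources = [], total = 0
  t=3: active resources = [2], total = 2
  t=4: active resources = [2], total = 2
  t=5: active resources = [2, 2, 2], total = 6
  t=6: active resources = [2, 3, 2, 2], total = 9
  t=7: active resources = [2, 3, 2], total = 7
  t=8: active resources = [1, 3], total = 4
  t=9: active resources = [1, 3], total = 4
  t=10: active resources = [3], total = 3
  t=11: active resources = [3], total = 3
Peak resource demand = 9

9


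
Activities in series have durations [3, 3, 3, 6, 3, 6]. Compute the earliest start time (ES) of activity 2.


Activity 2 starts after activities 1 through 1 complete.
Predecessor durations: [3]
ES = 3 = 3

3


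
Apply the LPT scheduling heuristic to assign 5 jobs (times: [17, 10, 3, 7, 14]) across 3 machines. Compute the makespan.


Sort jobs in decreasing order (LPT): [17, 14, 10, 7, 3]
Assign each job to the least loaded machine:
  Machine 1: jobs [17], load = 17
  Machine 2: jobs [14, 3], load = 17
  Machine 3: jobs [10, 7], load = 17
Makespan = max load = 17

17


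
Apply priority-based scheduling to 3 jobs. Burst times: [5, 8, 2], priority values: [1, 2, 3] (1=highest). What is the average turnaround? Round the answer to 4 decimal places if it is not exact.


Sort by priority (ascending = highest first):
Order: [(1, 5), (2, 8), (3, 2)]
Completion times:
  Priority 1, burst=5, C=5
  Priority 2, burst=8, C=13
  Priority 3, burst=2, C=15
Average turnaround = 33/3 = 11.0

11.0


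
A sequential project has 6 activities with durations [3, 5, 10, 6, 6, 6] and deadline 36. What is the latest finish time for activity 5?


LF(activity 5) = deadline - sum of successor durations
Successors: activities 6 through 6 with durations [6]
Sum of successor durations = 6
LF = 36 - 6 = 30

30


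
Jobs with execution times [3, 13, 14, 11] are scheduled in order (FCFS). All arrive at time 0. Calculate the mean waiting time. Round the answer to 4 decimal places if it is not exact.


FCFS order (as given): [3, 13, 14, 11]
Waiting times:
  Job 1: wait = 0
  Job 2: wait = 3
  Job 3: wait = 16
  Job 4: wait = 30
Sum of waiting times = 49
Average waiting time = 49/4 = 12.25

12.25


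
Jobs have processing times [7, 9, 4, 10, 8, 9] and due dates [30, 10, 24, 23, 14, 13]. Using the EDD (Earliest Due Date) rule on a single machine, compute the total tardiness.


Sort by due date (EDD order): [(9, 10), (9, 13), (8, 14), (10, 23), (4, 24), (7, 30)]
Compute completion times and tardiness:
  Job 1: p=9, d=10, C=9, tardiness=max(0,9-10)=0
  Job 2: p=9, d=13, C=18, tardiness=max(0,18-13)=5
  Job 3: p=8, d=14, C=26, tardiness=max(0,26-14)=12
  Job 4: p=10, d=23, C=36, tardiness=max(0,36-23)=13
  Job 5: p=4, d=24, C=40, tardiness=max(0,40-24)=16
  Job 6: p=7, d=30, C=47, tardiness=max(0,47-30)=17
Total tardiness = 63

63


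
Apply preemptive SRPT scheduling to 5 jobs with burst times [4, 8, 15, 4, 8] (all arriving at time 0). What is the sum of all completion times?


Since all jobs arrive at t=0, SRPT equals SPT ordering.
SPT order: [4, 4, 8, 8, 15]
Completion times:
  Job 1: p=4, C=4
  Job 2: p=4, C=8
  Job 3: p=8, C=16
  Job 4: p=8, C=24
  Job 5: p=15, C=39
Total completion time = 4 + 8 + 16 + 24 + 39 = 91

91


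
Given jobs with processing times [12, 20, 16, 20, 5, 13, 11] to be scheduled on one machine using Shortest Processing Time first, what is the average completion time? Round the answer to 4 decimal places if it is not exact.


Sort jobs by processing time (SPT order): [5, 11, 12, 13, 16, 20, 20]
Compute completion times sequentially:
  Job 1: processing = 5, completes at 5
  Job 2: processing = 11, completes at 16
  Job 3: processing = 12, completes at 28
  Job 4: processing = 13, completes at 41
  Job 5: processing = 16, completes at 57
  Job 6: processing = 20, completes at 77
  Job 7: processing = 20, completes at 97
Sum of completion times = 321
Average completion time = 321/7 = 45.8571

45.8571


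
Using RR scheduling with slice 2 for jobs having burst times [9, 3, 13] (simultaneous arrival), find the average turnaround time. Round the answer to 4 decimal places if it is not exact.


Time quantum = 2
Execution trace:
  J1 runs 2 units, time = 2
  J2 runs 2 units, time = 4
  J3 runs 2 units, time = 6
  J1 runs 2 units, time = 8
  J2 runs 1 units, time = 9
  J3 runs 2 units, time = 11
  J1 runs 2 units, time = 13
  J3 runs 2 units, time = 15
  J1 runs 2 units, time = 17
  J3 runs 2 units, time = 19
  J1 runs 1 units, time = 20
  J3 runs 2 units, time = 22
  J3 runs 2 units, time = 24
  J3 runs 1 units, time = 25
Finish times: [20, 9, 25]
Average turnaround = 54/3 = 18.0

18.0


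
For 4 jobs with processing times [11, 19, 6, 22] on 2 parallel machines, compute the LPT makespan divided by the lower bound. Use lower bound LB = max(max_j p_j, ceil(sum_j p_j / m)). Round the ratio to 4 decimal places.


LPT order: [22, 19, 11, 6]
Machine loads after assignment: [28, 30]
LPT makespan = 30
Lower bound = max(max_job, ceil(total/2)) = max(22, 29) = 29
Ratio = 30 / 29 = 1.0345

1.0345


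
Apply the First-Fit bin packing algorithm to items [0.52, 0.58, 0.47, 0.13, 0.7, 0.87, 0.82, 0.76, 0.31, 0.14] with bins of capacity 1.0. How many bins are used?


Place items sequentially using First-Fit:
  Item 0.52 -> new Bin 1
  Item 0.58 -> new Bin 2
  Item 0.47 -> Bin 1 (now 0.99)
  Item 0.13 -> Bin 2 (now 0.71)
  Item 0.7 -> new Bin 3
  Item 0.87 -> new Bin 4
  Item 0.82 -> new Bin 5
  Item 0.76 -> new Bin 6
  Item 0.31 -> new Bin 7
  Item 0.14 -> Bin 2 (now 0.85)
Total bins used = 7

7


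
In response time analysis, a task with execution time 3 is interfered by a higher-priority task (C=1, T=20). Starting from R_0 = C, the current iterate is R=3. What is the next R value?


R_next = C + ceil(R_prev / T_hp) * C_hp
ceil(3 / 20) = ceil(0.15) = 1
Interference = 1 * 1 = 1
R_next = 3 + 1 = 4

4


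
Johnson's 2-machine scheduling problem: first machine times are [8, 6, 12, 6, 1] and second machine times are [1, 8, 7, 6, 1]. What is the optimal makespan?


Apply Johnson's rule:
  Group 1 (a <= b): [(5, 1, 1), (2, 6, 8), (4, 6, 6)]
  Group 2 (a > b): [(3, 12, 7), (1, 8, 1)]
Optimal job order: [5, 2, 4, 3, 1]
Schedule:
  Job 5: M1 done at 1, M2 done at 2
  Job 2: M1 done at 7, M2 done at 15
  Job 4: M1 done at 13, M2 done at 21
  Job 3: M1 done at 25, M2 done at 32
  Job 1: M1 done at 33, M2 done at 34
Makespan = 34

34


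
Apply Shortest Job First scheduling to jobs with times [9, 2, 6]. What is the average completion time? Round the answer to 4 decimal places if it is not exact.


SJF order (ascending): [2, 6, 9]
Completion times:
  Job 1: burst=2, C=2
  Job 2: burst=6, C=8
  Job 3: burst=9, C=17
Average completion = 27/3 = 9.0

9.0


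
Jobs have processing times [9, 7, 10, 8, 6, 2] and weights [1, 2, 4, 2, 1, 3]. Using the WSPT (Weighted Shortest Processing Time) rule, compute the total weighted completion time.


Compute p/w ratios and sort ascending (WSPT): [(2, 3), (10, 4), (7, 2), (8, 2), (6, 1), (9, 1)]
Compute weighted completion times:
  Job (p=2,w=3): C=2, w*C=3*2=6
  Job (p=10,w=4): C=12, w*C=4*12=48
  Job (p=7,w=2): C=19, w*C=2*19=38
  Job (p=8,w=2): C=27, w*C=2*27=54
  Job (p=6,w=1): C=33, w*C=1*33=33
  Job (p=9,w=1): C=42, w*C=1*42=42
Total weighted completion time = 221

221


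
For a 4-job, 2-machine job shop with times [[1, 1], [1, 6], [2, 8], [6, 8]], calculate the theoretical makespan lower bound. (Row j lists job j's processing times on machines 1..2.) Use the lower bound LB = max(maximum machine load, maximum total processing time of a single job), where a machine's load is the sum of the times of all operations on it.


Machine loads:
  Machine 1: 1 + 1 + 2 + 6 = 10
  Machine 2: 1 + 6 + 8 + 8 = 23
Max machine load = 23
Job totals:
  Job 1: 2
  Job 2: 7
  Job 3: 10
  Job 4: 14
Max job total = 14
Lower bound = max(23, 14) = 23

23


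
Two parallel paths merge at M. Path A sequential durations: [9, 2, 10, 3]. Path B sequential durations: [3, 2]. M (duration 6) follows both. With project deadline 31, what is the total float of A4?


Forward pass: ES(A4) = sum of predecessors on chain A = 21
EF = ES + duration = 21 + 3 = 24
Backward pass: LF(M) = deadline = 31; LS(M) = 31 - 6 = 25
LF(A4) = LS(M) - sum(successors on chain A) = 25 - 0 = 25
LS = LF - duration = 25 - 3 = 22
Total float = LS - ES = 22 - 21 = 1

1


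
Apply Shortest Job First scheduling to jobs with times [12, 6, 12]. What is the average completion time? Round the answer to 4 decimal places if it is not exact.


SJF order (ascending): [6, 12, 12]
Completion times:
  Job 1: burst=6, C=6
  Job 2: burst=12, C=18
  Job 3: burst=12, C=30
Average completion = 54/3 = 18.0

18.0


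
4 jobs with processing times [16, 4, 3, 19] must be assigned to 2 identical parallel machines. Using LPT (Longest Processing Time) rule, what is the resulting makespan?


Sort jobs in decreasing order (LPT): [19, 16, 4, 3]
Assign each job to the least loaded machine:
  Machine 1: jobs [19, 3], load = 22
  Machine 2: jobs [16, 4], load = 20
Makespan = max load = 22

22


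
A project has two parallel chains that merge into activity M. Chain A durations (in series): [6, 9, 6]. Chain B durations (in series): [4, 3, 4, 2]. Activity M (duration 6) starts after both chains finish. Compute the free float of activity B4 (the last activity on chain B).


ES(B4) = sum of predecessors on chain B = 11
EF(B4) = ES + duration = 11 + 2 = 13
Successor of B4 is M. ES(M) = max(sum(A), sum(B)) = max(21, 13) = 21
Free float = ES(successor) - EF(current) = 21 - 13 = 8

8


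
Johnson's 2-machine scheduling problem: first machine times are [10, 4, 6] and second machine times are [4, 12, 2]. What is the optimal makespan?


Apply Johnson's rule:
  Group 1 (a <= b): [(2, 4, 12)]
  Group 2 (a > b): [(1, 10, 4), (3, 6, 2)]
Optimal job order: [2, 1, 3]
Schedule:
  Job 2: M1 done at 4, M2 done at 16
  Job 1: M1 done at 14, M2 done at 20
  Job 3: M1 done at 20, M2 done at 22
Makespan = 22

22


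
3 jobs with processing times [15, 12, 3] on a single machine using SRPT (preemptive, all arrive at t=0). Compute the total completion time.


Since all jobs arrive at t=0, SRPT equals SPT ordering.
SPT order: [3, 12, 15]
Completion times:
  Job 1: p=3, C=3
  Job 2: p=12, C=15
  Job 3: p=15, C=30
Total completion time = 3 + 15 + 30 = 48

48


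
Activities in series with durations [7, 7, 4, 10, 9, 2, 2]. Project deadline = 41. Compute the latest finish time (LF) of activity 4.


LF(activity 4) = deadline - sum of successor durations
Successors: activities 5 through 7 with durations [9, 2, 2]
Sum of successor durations = 13
LF = 41 - 13 = 28

28


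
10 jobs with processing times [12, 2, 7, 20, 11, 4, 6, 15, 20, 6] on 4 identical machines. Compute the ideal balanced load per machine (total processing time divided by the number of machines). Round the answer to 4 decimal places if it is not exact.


Total processing time = 12 + 2 + 7 + 20 + 11 + 4 + 6 + 15 + 20 + 6 = 103
Number of machines = 4
Ideal balanced load = 103 / 4 = 25.75

25.75


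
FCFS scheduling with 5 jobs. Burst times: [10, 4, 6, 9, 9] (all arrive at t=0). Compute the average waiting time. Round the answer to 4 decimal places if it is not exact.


FCFS order (as given): [10, 4, 6, 9, 9]
Waiting times:
  Job 1: wait = 0
  Job 2: wait = 10
  Job 3: wait = 14
  Job 4: wait = 20
  Job 5: wait = 29
Sum of waiting times = 73
Average waiting time = 73/5 = 14.6

14.6


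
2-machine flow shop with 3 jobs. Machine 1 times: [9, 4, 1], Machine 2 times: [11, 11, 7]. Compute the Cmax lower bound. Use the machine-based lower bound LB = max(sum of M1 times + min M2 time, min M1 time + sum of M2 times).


LB1 = sum(M1 times) + min(M2 times) = 14 + 7 = 21
LB2 = min(M1 times) + sum(M2 times) = 1 + 29 = 30
Lower bound = max(LB1, LB2) = max(21, 30) = 30

30


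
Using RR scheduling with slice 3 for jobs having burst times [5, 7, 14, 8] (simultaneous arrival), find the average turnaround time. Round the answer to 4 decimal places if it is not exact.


Time quantum = 3
Execution trace:
  J1 runs 3 units, time = 3
  J2 runs 3 units, time = 6
  J3 runs 3 units, time = 9
  J4 runs 3 units, time = 12
  J1 runs 2 units, time = 14
  J2 runs 3 units, time = 17
  J3 runs 3 units, time = 20
  J4 runs 3 units, time = 23
  J2 runs 1 units, time = 24
  J3 runs 3 units, time = 27
  J4 runs 2 units, time = 29
  J3 runs 3 units, time = 32
  J3 runs 2 units, time = 34
Finish times: [14, 24, 34, 29]
Average turnaround = 101/4 = 25.25

25.25


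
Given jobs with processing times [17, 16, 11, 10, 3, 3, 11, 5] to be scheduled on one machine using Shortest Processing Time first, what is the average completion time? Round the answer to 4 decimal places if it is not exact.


Sort jobs by processing time (SPT order): [3, 3, 5, 10, 11, 11, 16, 17]
Compute completion times sequentially:
  Job 1: processing = 3, completes at 3
  Job 2: processing = 3, completes at 6
  Job 3: processing = 5, completes at 11
  Job 4: processing = 10, completes at 21
  Job 5: processing = 11, completes at 32
  Job 6: processing = 11, completes at 43
  Job 7: processing = 16, completes at 59
  Job 8: processing = 17, completes at 76
Sum of completion times = 251
Average completion time = 251/8 = 31.375

31.375


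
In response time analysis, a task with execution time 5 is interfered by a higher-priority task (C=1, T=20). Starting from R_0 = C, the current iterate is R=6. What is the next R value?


R_next = C + ceil(R_prev / T_hp) * C_hp
ceil(6 / 20) = ceil(0.3) = 1
Interference = 1 * 1 = 1
R_next = 5 + 1 = 6
R_next = R_prev, so the iteration has converged (response time = 6).

6


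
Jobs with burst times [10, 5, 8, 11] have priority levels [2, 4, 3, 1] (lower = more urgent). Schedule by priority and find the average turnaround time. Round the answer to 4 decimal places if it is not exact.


Sort by priority (ascending = highest first):
Order: [(1, 11), (2, 10), (3, 8), (4, 5)]
Completion times:
  Priority 1, burst=11, C=11
  Priority 2, burst=10, C=21
  Priority 3, burst=8, C=29
  Priority 4, burst=5, C=34
Average turnaround = 95/4 = 23.75

23.75


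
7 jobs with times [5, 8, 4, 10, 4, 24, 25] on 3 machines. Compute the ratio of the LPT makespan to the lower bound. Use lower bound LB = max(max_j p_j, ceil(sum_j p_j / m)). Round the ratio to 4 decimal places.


LPT order: [25, 24, 10, 8, 5, 4, 4]
Machine loads after assignment: [25, 28, 27]
LPT makespan = 28
Lower bound = max(max_job, ceil(total/3)) = max(25, 27) = 27
Ratio = 28 / 27 = 1.037

1.037


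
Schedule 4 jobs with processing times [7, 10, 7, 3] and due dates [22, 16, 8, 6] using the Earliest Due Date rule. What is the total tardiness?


Sort by due date (EDD order): [(3, 6), (7, 8), (10, 16), (7, 22)]
Compute completion times and tardiness:
  Job 1: p=3, d=6, C=3, tardiness=max(0,3-6)=0
  Job 2: p=7, d=8, C=10, tardiness=max(0,10-8)=2
  Job 3: p=10, d=16, C=20, tardiness=max(0,20-16)=4
  Job 4: p=7, d=22, C=27, tardiness=max(0,27-22)=5
Total tardiness = 11

11


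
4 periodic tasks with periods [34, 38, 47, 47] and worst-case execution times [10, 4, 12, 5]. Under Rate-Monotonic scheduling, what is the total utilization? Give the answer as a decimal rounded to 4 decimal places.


Compute individual utilizations (exact fractions):
  Task 1: C/T = 10/34 = 5/17 (approx. 0.2941)
  Task 2: C/T = 4/38 = 2/19 (approx. 0.1053)
  Task 3: C/T = 12/47 (approx. 0.2553)
  Task 4: C/T = 5/47 (approx. 0.1064)
Total utilization U = 5/17 + 2/19 + 12/47 + 5/47 = 11554/15181
Rounded to 4 decimal places: U = 0.7611
RM (Liu & Layland) bound for 4 tasks = 0.756828; compare with U = 11554/15181 (approx. 0.761083)
bound < U <= 1, so the RM sufficient condition is not met (inconclusive; an exact test such as response-time analysis is needed).

0.7611


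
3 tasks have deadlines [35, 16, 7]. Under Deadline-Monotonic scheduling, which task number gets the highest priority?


Sort tasks by relative deadline (ascending):
  Task 3: deadline = 7
  Task 2: deadline = 16
  Task 1: deadline = 35
Priority order (highest first): [3, 2, 1]
Highest priority task = 3

3


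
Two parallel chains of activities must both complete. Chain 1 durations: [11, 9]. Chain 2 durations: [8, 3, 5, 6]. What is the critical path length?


Path A total = 11 + 9 = 20
Path B total = 8 + 3 + 5 + 6 = 22
Critical path = longest path = max(20, 22) = 22

22


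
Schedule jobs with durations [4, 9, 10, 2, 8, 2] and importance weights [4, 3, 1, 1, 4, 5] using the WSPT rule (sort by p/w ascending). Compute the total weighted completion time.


Compute p/w ratios and sort ascending (WSPT): [(2, 5), (4, 4), (2, 1), (8, 4), (9, 3), (10, 1)]
Compute weighted completion times:
  Job (p=2,w=5): C=2, w*C=5*2=10
  Job (p=4,w=4): C=6, w*C=4*6=24
  Job (p=2,w=1): C=8, w*C=1*8=8
  Job (p=8,w=4): C=16, w*C=4*16=64
  Job (p=9,w=3): C=25, w*C=3*25=75
  Job (p=10,w=1): C=35, w*C=1*35=35
Total weighted completion time = 216

216


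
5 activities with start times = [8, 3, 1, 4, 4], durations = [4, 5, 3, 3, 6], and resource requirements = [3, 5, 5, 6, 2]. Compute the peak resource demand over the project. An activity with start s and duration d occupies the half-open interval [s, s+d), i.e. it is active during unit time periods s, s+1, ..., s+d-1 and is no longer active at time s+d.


Each activity i is active on [start_i, start_i + duration_i).
Compute total resource usage per time slot:
  t=0: active resources = [], total = 0
  t=1: active resources = [5], total = 5
  t=2: active resources = [5], total = 5
  t=3: active resources = [5, 5], total = 10
  t=4: active resources = [5, 6, 2], total = 13
  t=5: active resources = [5, 6, 2], total = 13
  t=6: active resources = [5, 6, 2], total = 13
  t=7: active resources = [5, 2], total = 7
  t=8: active resources = [3, 2], total = 5
  t=9: active resources = [3, 2], total = 5
  t=10: active resources = [3], total = 3
  t=11: active resources = [3], total = 3
Peak resource demand = 13

13


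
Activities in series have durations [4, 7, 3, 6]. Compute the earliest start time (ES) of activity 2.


Activity 2 starts after activities 1 through 1 complete.
Predecessor durations: [4]
ES = 4 = 4

4


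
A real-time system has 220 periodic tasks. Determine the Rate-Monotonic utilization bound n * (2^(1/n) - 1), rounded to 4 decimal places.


Compute 2^(1/220) = 1.0031556376
Subtract 1: 1.0031556376 - 1 = 0.0031556376
Multiply by n: 220 * 0.0031556376 = 0.6942402720
Round to 4 dp: 0.6942

0.6942


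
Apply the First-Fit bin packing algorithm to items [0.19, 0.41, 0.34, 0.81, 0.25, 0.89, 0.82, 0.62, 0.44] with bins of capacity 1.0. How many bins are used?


Place items sequentially using First-Fit:
  Item 0.19 -> new Bin 1
  Item 0.41 -> Bin 1 (now 0.6)
  Item 0.34 -> Bin 1 (now 0.94)
  Item 0.81 -> new Bin 2
  Item 0.25 -> new Bin 3
  Item 0.89 -> new Bin 4
  Item 0.82 -> new Bin 5
  Item 0.62 -> Bin 3 (now 0.87)
  Item 0.44 -> new Bin 6
Total bins used = 6

6


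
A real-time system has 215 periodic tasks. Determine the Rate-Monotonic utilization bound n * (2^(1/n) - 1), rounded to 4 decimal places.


Compute 2^(1/215) = 1.0032291429
Subtract 1: 1.0032291429 - 1 = 0.0032291429
Multiply by n: 215 * 0.0032291429 = 0.6942657235
Round to 4 dp: 0.6943

0.6943


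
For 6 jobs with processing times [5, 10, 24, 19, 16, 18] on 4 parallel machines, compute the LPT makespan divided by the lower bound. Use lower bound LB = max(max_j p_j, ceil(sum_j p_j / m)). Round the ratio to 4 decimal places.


LPT order: [24, 19, 18, 16, 10, 5]
Machine loads after assignment: [24, 19, 23, 26]
LPT makespan = 26
Lower bound = max(max_job, ceil(total/4)) = max(24, 23) = 24
Ratio = 26 / 24 = 1.0833

1.0833


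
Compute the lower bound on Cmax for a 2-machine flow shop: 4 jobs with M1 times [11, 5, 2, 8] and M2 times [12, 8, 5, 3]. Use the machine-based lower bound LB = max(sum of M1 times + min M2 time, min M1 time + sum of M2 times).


LB1 = sum(M1 times) + min(M2 times) = 26 + 3 = 29
LB2 = min(M1 times) + sum(M2 times) = 2 + 28 = 30
Lower bound = max(LB1, LB2) = max(29, 30) = 30

30


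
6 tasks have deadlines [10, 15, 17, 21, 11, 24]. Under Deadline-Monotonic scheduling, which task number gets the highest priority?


Sort tasks by relative deadline (ascending):
  Task 1: deadline = 10
  Task 5: deadline = 11
  Task 2: deadline = 15
  Task 3: deadline = 17
  Task 4: deadline = 21
  Task 6: deadline = 24
Priority order (highest first): [1, 5, 2, 3, 4, 6]
Highest priority task = 1

1


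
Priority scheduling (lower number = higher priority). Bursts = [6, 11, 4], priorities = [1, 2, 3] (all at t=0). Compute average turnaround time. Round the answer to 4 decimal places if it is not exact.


Sort by priority (ascending = highest first):
Order: [(1, 6), (2, 11), (3, 4)]
Completion times:
  Priority 1, burst=6, C=6
  Priority 2, burst=11, C=17
  Priority 3, burst=4, C=21
Average turnaround = 44/3 = 14.6667

14.6667


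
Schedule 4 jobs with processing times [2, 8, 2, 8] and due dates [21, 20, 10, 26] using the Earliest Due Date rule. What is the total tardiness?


Sort by due date (EDD order): [(2, 10), (8, 20), (2, 21), (8, 26)]
Compute completion times and tardiness:
  Job 1: p=2, d=10, C=2, tardiness=max(0,2-10)=0
  Job 2: p=8, d=20, C=10, tardiness=max(0,10-20)=0
  Job 3: p=2, d=21, C=12, tardiness=max(0,12-21)=0
  Job 4: p=8, d=26, C=20, tardiness=max(0,20-26)=0
Total tardiness = 0

0


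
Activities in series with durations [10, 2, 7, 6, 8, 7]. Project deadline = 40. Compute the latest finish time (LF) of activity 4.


LF(activity 4) = deadline - sum of successor durations
Successors: activities 5 through 6 with durations [8, 7]
Sum of successor durations = 15
LF = 40 - 15 = 25

25


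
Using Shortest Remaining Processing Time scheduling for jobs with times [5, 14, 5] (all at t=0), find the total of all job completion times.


Since all jobs arrive at t=0, SRPT equals SPT ordering.
SPT order: [5, 5, 14]
Completion times:
  Job 1: p=5, C=5
  Job 2: p=5, C=10
  Job 3: p=14, C=24
Total completion time = 5 + 10 + 24 = 39

39


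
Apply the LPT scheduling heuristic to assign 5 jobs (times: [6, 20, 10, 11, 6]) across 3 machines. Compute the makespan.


Sort jobs in decreasing order (LPT): [20, 11, 10, 6, 6]
Assign each job to the least loaded machine:
  Machine 1: jobs [20], load = 20
  Machine 2: jobs [11, 6], load = 17
  Machine 3: jobs [10, 6], load = 16
Makespan = max load = 20

20


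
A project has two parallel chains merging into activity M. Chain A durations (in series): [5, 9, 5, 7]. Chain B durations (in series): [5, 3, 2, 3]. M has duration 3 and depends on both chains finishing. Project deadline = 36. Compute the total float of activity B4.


Forward pass: ES(B4) = sum of predecessors on chain B = 10
EF = ES + duration = 10 + 3 = 13
Backward pass: LF(M) = deadline = 36; LS(M) = 36 - 3 = 33
LF(B4) = LS(M) - sum(successors on chain B) = 33 - 0 = 33
LS = LF - duration = 33 - 3 = 30
Total float = LS - ES = 30 - 10 = 20

20


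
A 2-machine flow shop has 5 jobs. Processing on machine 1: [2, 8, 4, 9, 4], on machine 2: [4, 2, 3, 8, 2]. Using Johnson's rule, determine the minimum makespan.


Apply Johnson's rule:
  Group 1 (a <= b): [(1, 2, 4)]
  Group 2 (a > b): [(4, 9, 8), (3, 4, 3), (2, 8, 2), (5, 4, 2)]
Optimal job order: [1, 4, 3, 2, 5]
Schedule:
  Job 1: M1 done at 2, M2 done at 6
  Job 4: M1 done at 11, M2 done at 19
  Job 3: M1 done at 15, M2 done at 22
  Job 2: M1 done at 23, M2 done at 25
  Job 5: M1 done at 27, M2 done at 29
Makespan = 29

29


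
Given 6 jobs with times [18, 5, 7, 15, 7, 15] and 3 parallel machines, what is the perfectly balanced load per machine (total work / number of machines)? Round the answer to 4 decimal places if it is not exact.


Total processing time = 18 + 5 + 7 + 15 + 7 + 15 = 67
Number of machines = 3
Ideal balanced load = 67 / 3 = 22.3333

22.3333


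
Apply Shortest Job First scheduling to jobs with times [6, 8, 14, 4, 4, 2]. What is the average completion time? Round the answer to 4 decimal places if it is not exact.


SJF order (ascending): [2, 4, 4, 6, 8, 14]
Completion times:
  Job 1: burst=2, C=2
  Job 2: burst=4, C=6
  Job 3: burst=4, C=10
  Job 4: burst=6, C=16
  Job 5: burst=8, C=24
  Job 6: burst=14, C=38
Average completion = 96/6 = 16.0

16.0
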